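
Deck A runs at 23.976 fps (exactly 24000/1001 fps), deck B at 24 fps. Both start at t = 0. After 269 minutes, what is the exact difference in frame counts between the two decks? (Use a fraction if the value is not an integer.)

269 min = 16140 s.
A emits 24000/1001 × 16140 = 387360000/1001 frames; B emits 24 × 16140 = 387360.
Difference = 387360/1001 frames (≈ 386.9730); B is ahead of A.

387360/1001 frames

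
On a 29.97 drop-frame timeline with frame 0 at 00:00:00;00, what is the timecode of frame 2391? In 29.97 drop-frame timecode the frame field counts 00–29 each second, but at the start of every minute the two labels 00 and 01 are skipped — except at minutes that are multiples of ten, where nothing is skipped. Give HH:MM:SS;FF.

Each 10-minute DF block holds 10 × 60 × 30 − 9 × 2 = 17982 frames. 2391 ÷ 17982 → 0 full blocks, remainder 2391.
Within the partial block the first minute is 1800 frames and each further minute 1798, so 1 further minute boundary passed. Total skipped labels = 18 × 0 + 2 × 1 = 2.
Non-drop label index = 2391 + 2 = 2393; at 30 labels/s that is 00:01:19:23, i.e. DF 00:01:19;23.

00:01:19;23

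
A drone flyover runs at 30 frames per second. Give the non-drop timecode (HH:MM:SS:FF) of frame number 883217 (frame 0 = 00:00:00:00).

883217 ÷ 30 = 29440 full seconds, remainder 17 frames.
29440 s = 8 h 10 min 40 s.
Timecode: 08:10:40:17.

08:10:40:17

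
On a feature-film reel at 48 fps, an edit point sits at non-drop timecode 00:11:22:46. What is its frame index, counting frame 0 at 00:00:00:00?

Total seconds to the label: (0 × 3600 + 11 × 60 + 22) = 682.
Frame index = 682 × 48 + 46 = 32782.

32782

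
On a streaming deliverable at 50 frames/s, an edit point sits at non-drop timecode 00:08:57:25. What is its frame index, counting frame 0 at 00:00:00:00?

26875

Total seconds to the label: (0 × 3600 + 8 × 60 + 57) = 537.
Frame index = 537 × 50 + 25 = 26875.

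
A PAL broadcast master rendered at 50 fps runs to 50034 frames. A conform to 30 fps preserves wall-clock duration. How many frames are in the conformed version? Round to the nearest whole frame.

Frames at target rate = 50034 × (30) / (50) = 150102/5 ≈ 30020.400.
Nearest whole frame: 30020.

30020 frames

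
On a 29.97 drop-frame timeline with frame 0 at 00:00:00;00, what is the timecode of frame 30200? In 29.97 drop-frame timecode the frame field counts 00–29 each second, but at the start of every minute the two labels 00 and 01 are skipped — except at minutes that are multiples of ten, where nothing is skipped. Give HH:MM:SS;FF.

00:16:47;20

Each 10-minute DF block holds 10 × 60 × 30 − 9 × 2 = 17982 frames. 30200 ÷ 17982 → 1 full block, remainder 12218.
Within the partial block the first minute is 1800 frames and each further minute 1798, so 6 further minute boundaries passed. Total skipped labels = 18 × 1 + 2 × 6 = 30.
Non-drop label index = 30200 + 30 = 30230; at 30 labels/s that is 00:16:47:20, i.e. DF 00:16:47;20.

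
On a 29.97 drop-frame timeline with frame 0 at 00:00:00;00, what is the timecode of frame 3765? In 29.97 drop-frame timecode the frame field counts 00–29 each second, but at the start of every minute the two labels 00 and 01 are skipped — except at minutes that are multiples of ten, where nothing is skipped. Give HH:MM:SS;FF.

00:02:05;19

Ten DF minutes hold 17982 frames, so frame 3765 lies in block 0 (frames 0–17981) with 3765 frames into that block.
The block's first minute is 1800 frames and the rest 1798 each; 3765 frames reaches minute 2, so 0 × 18 + 2 × 2 = 4 labels have been skipped so far.
Adding those back, label number 3765 + 4 = 3769 at 30 labels/s is 125 s + 19 f = 0 h 2 min 5 s frame 19, i.e. 00:02:05;19.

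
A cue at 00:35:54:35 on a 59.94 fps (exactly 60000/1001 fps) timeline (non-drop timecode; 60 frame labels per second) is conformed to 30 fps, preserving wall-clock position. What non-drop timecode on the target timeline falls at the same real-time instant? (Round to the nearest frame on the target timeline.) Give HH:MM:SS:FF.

00:35:56:22

Source frame index: (0×3600 + 35×60 + 54) × 60 + 35 = 129275.
Real time: 129275 / (60000/1001) = 5176171/2400 s.
Target frame: (5176171/2400) × (30) = 5176171/80 ≈ 64702.137 → 64702.
At 30 labels/s: frame 64702 → 00:35:56:22.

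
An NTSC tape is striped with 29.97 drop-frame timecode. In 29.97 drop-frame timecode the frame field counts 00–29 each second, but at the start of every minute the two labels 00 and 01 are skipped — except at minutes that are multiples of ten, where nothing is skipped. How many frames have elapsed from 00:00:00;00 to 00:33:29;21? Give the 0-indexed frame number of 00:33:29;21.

60231

Complete 10-minute blocks: 3, each 17982 frames → 53946.
Remaining 3 whole minutes in the current block: 1800 + 2 × 1798 = 5396 frames.
Within the current minute: 29 × 30 + 21 − 2 = 889 (labels ;00/;01 skipped at this minute). Total = 53946 + 5396 + 889 = 60231.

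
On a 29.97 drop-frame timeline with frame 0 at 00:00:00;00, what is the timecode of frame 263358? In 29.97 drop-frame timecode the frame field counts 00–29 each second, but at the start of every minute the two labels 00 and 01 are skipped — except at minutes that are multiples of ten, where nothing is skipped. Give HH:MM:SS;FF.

02:26:27;12

Each 10-minute DF block holds 10 × 60 × 30 − 9 × 2 = 17982 frames. 263358 ÷ 17982 → 14 full blocks, remainder 11610.
Within the partial block the first minute is 1800 frames and each further minute 1798, so 6 further minute boundaries passed. Total skipped labels = 18 × 14 + 2 × 6 = 264.
Non-drop label index = 263358 + 264 = 263622; at 30 labels/s that is 02:26:27:12, i.e. DF 02:26:27;12.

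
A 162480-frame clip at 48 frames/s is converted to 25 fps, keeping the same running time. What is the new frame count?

84625 frames

Target frames = source frames × (target rate / source rate) = 162480 × (25)/(48) = 162480 × 25/48 = 84625.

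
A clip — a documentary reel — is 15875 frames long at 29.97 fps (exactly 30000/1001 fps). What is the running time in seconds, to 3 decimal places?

Running time = 15875 × 1001/30000 = 127127/240 s ≈ 529.696 s.

529.696 seconds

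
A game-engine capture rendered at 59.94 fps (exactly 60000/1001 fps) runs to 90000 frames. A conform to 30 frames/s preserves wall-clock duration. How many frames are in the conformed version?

Target frames = source frames × (target rate / source rate) = 90000 × (30)/(60000/1001) = 90000 × 1001/2000 = 45045.

45045 frames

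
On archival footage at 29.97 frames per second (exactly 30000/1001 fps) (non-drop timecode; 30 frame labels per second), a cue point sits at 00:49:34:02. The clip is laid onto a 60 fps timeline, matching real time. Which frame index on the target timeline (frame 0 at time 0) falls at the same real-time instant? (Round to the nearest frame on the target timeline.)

Source frame index: (0×3600 + 49×60 + 34) × 30 + 2 = 89222.
Real time: 89222 / (30000/1001) = 44655611/15000 s.
Target frame: (44655611/15000) × (60) = 44655611/250 ≈ 178622.444 → 178622.

frame 178622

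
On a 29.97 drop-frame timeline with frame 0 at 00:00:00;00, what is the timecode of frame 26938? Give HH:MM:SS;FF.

Ten DF minutes hold 17982 frames, so frame 26938 lies in block 1 (frames 17982–35963) with 8956 frames into that block.
The block's first minute is 1800 frames and the rest 1798 each; 8956 frames reaches minute 4, so 1 × 18 + 4 × 2 = 26 labels have been skipped so far.
Adding those back, label number 26938 + 26 = 26964 at 30 labels/s is 898 s + 24 f = 0 h 14 min 58 s frame 24, i.e. 00:14:58;24.

00:14:58;24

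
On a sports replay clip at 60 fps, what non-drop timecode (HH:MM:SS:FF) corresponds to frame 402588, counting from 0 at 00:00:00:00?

402588 ÷ 60 = 6709 full seconds, remainder 48 frames.
6709 s = 1 h 51 min 49 s.
Timecode: 01:51:49:48.

01:51:49:48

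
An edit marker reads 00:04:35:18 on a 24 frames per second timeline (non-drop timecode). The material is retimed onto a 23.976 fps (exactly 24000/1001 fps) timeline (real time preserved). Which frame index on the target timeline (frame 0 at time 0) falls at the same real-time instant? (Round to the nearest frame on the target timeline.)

frame 6611

Source frame index: (0×3600 + 4×60 + 35) × 24 + 18 = 6618.
Real time: 6618 / (24) = 1103/4 s.
Target frame: (1103/4) × (24000/1001) = 6618000/1001 ≈ 6611.389 → 6611.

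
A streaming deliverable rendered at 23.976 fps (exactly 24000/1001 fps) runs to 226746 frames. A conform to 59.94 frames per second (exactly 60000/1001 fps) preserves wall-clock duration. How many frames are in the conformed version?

Target frames = source frames × (target rate / source rate) = 226746 × (60000/1001)/(24000/1001) = 226746 × 5/2 = 566865.

566865 frames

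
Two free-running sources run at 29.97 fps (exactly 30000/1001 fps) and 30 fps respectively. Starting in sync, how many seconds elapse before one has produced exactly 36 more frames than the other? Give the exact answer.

1201.2 seconds

The gap grows by |30 − 30000/1001| = 30/1001 frames per second.
Time for a 36-frame gap: 36 ÷ (30/1001) = 1201.2 s.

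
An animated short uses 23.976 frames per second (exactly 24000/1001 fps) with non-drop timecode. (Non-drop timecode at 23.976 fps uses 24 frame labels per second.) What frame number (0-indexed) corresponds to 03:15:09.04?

281020

Total seconds to the label: (3 × 3600 + 15 × 60 + 9) = 11709.
Frame index = 11709 × 24 + 4 = 281020.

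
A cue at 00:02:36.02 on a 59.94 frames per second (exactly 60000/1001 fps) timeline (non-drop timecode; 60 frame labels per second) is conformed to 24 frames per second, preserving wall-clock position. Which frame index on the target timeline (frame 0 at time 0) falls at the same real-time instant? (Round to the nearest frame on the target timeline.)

frame 3749

Source frame index: (0×3600 + 2×60 + 36) × 60 + 2 = 9362.
Real time: 9362 / (60000/1001) = 4685681/30000 s.
Target frame: (4685681/30000) × (24) = 4685681/1250 ≈ 3748.545 → 3749.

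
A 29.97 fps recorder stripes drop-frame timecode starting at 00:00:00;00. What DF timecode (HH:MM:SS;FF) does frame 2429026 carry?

Each 10-minute DF block holds 10 × 60 × 30 − 9 × 2 = 17982 frames. 2429026 ÷ 17982 → 135 full blocks, remainder 1456.
Within the partial block the first minute is 1800 frames and each further minute 1798, so 0 further minute boundaries passed. Total skipped labels = 18 × 135 + 2 × 0 = 2430.
Non-drop label index = 2429026 + 2430 = 2431456; at 30 labels/s that is 22:30:48:16, i.e. DF 22:30:48;16.

22:30:48;16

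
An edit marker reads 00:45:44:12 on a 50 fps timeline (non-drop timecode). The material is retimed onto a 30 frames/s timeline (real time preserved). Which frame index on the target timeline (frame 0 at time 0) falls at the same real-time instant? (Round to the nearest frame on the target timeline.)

Source frame index: (0×3600 + 45×60 + 44) × 50 + 12 = 137212.
Real time: 137212 / (50) = 68606/25 s.
Target frame: (68606/25) × (30) = 411636/5 ≈ 82327.200 → 82327.

frame 82327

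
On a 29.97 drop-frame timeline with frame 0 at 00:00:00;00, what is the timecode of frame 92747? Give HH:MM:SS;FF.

00:51:34;19

Ten DF minutes hold 17982 frames, so frame 92747 lies in block 5 (frames 89910–107891) with 2837 frames into that block.
The block's first minute is 1800 frames and the rest 1798 each; 2837 frames reaches minute 1, so 5 × 18 + 1 × 2 = 92 labels have been skipped so far.
Adding those back, label number 92747 + 92 = 92839 at 30 labels/s is 3094 s + 19 f = 0 h 51 min 34 s frame 19, i.e. 00:51:34;19.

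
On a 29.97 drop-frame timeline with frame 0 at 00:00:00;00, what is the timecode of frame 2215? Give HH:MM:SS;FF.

00:01:13;27

Ten DF minutes hold 17982 frames, so frame 2215 lies in block 0 (frames 0–17981) with 2215 frames into that block.
The block's first minute is 1800 frames and the rest 1798 each; 2215 frames reaches minute 1, so 0 × 18 + 1 × 2 = 2 labels have been skipped so far.
Adding those back, label number 2215 + 2 = 2217 at 30 labels/s is 73 s + 27 f = 0 h 1 min 13 s frame 27, i.e. 00:01:13;27.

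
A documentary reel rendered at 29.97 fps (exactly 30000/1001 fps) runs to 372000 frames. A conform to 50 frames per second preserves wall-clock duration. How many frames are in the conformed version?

Target frames = source frames × (target rate / source rate) = 372000 × (50)/(30000/1001) = 372000 × 1001/600 = 620620.

620620 frames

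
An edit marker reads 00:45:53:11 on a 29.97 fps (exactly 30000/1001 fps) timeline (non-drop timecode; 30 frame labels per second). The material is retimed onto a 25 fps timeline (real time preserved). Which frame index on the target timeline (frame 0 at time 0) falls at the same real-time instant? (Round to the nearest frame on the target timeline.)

Source frame index: (0×3600 + 45×60 + 53) × 30 + 11 = 82601.
Real time: 82601 / (30000/1001) = 82683601/30000 s.
Target frame: (82683601/30000) × (25) = 82683601/1200 ≈ 68903.001 → 68903.

frame 68903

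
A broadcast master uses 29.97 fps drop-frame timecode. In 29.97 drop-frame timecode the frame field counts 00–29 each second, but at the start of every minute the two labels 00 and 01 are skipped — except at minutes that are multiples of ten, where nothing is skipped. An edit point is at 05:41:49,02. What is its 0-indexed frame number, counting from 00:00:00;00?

614658

As if non-drop at 30 labels/s: (5 × 3600 + 41 × 60 + 49) × 30 + 2 = 615272.
Minute boundaries passed: 341; those not divisible by 10: 341 − 34 = 307; dropped labels = 2 × 307 = 614.
Actual frame index = 615272 − 614 = 614658.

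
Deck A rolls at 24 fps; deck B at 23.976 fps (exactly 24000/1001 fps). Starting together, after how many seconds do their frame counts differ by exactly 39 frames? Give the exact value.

The gap grows by |24000/1001 − 24| = 24/1001 frames per second.
Time for a 39-frame gap: 39 ÷ (24/1001) = 1626.625 s.

1626.625 seconds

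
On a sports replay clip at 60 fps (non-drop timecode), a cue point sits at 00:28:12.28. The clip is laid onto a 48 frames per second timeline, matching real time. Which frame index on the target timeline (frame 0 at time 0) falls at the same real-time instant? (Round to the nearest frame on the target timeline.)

frame 81238

Source frame index: (0×3600 + 28×60 + 12) × 60 + 28 = 101548.
Real time: 101548 / (60) = 25387/15 s.
Target frame: (25387/15) × (48) = 406192/5 ≈ 81238.400 → 81238.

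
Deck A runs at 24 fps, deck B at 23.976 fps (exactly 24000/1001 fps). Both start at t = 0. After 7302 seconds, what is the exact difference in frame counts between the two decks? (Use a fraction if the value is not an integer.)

A emits 24 × 7302 = 175248 frames; B emits 24000/1001 × 7302 = 175248000/1001.
Difference = 175248/1001 frames (≈ 175.0729); B is behind A.

175248/1001 frames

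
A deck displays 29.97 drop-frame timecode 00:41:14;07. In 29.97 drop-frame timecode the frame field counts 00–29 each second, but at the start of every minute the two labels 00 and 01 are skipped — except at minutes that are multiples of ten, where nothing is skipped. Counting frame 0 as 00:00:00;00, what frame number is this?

Complete 10-minute blocks: 4, each 17982 frames → 71928.
Remaining 1 whole minute in the current block: 1800 + 0 × 1798 = 1800 frames.
Within the current minute: 14 × 30 + 7 − 2 = 425 (labels ;00/;01 skipped at this minute). Total = 71928 + 1800 + 425 = 74153.

74153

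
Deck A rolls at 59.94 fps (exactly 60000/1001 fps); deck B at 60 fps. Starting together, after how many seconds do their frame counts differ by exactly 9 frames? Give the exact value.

The gap grows by |60 − 60000/1001| = 60/1001 frames per second.
Time for a 9-frame gap: 9 ÷ (60/1001) = 150.15 s.

150.15 seconds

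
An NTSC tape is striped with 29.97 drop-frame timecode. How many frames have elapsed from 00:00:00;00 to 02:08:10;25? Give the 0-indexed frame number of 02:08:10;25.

Complete 10-minute blocks: 12, each 17982 frames → 215784.
Remaining 8 whole minutes in the current block: 1800 + 7 × 1798 = 14386 frames.
Within the current minute: 10 × 30 + 25 − 2 = 323 (labels ;00/;01 skipped at this minute). Total = 215784 + 14386 + 323 = 230493.

230493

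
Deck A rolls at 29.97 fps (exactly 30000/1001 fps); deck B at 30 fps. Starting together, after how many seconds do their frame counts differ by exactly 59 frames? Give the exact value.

59059/30 seconds

The gap grows by |30 − 30000/1001| = 30/1001 frames per second.
Time for a 59-frame gap: 59 ÷ (30/1001) = 59059/30 s.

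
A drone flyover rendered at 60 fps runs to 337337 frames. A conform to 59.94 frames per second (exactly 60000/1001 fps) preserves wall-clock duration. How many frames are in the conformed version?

Target frames = source frames × (target rate / source rate) = 337337 × (60000/1001)/(60) = 337337 × 1000/1001 = 337000.

337000 frames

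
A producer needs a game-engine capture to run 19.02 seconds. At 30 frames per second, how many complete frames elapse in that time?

Frames = 19.02 × 30 = 2853/5 ≈ 570.6000.
Complete frames: 570.

570 frames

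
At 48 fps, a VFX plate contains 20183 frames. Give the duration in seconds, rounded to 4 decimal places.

420.4792 seconds

Running time = 20183 × 1/48 = 20183/48 s ≈ 420.4792 s.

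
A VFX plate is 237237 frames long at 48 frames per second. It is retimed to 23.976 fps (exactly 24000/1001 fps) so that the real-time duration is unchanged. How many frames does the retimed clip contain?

118500 frames

Target frames = source frames × (target rate / source rate) = 237237 × (24000/1001)/(48) = 237237 × 500/1001 = 118500.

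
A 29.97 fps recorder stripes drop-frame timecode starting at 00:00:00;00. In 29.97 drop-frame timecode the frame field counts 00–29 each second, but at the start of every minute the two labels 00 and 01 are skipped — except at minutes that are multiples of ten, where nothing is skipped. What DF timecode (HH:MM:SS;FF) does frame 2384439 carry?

22:06:00;27

Each 10-minute DF block holds 10 × 60 × 30 − 9 × 2 = 17982 frames. 2384439 ÷ 17982 → 132 full blocks, remainder 10815.
Within the partial block the first minute is 1800 frames and each further minute 1798, so 6 further minute boundaries passed. Total skipped labels = 18 × 132 + 2 × 6 = 2388.
Non-drop label index = 2384439 + 2388 = 2386827; at 30 labels/s that is 22:06:00:27, i.e. DF 22:06:00;27.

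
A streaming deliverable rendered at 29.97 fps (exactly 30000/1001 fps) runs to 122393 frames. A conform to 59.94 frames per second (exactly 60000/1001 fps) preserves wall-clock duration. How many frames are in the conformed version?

244786 frames

Target frames = source frames × (target rate / source rate) = 122393 × (60000/1001)/(30000/1001) = 122393 × 2 = 244786.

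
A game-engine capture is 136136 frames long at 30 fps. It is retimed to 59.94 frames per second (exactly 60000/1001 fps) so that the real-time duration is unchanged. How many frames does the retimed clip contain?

Target frames = source frames × (target rate / source rate) = 136136 × (60000/1001)/(30) = 136136 × 2000/1001 = 272000.

272000 frames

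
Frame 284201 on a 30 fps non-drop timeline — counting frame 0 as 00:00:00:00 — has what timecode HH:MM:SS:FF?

284201 ÷ 30 = 9473 full seconds, remainder 11 frames.
9473 s = 2 h 37 min 53 s.
Timecode: 02:37:53:11.

02:37:53:11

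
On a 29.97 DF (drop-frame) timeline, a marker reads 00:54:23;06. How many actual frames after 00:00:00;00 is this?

97798

As if non-drop at 30 labels/s: (0 × 3600 + 54 × 60 + 23) × 30 + 6 = 97896.
Minute boundaries passed: 54; those not divisible by 10: 54 − 5 = 49; dropped labels = 2 × 49 = 98.
Actual frame index = 97896 − 98 = 97798.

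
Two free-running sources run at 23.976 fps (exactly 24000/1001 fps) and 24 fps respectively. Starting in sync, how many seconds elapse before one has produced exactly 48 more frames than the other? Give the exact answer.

2002 seconds

The gap grows by |24 − 24000/1001| = 24/1001 frames per second.
Time for a 48-frame gap: 48 ÷ (24/1001) = 2002 s.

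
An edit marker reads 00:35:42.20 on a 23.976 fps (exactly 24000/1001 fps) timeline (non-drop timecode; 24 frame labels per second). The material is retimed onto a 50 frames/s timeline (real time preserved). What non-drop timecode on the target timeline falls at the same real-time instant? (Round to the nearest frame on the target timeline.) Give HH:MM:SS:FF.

00:35:44:49

Source frame index: (0×3600 + 35×60 + 42) × 24 + 20 = 51428.
Real time: 51428 / (24000/1001) = 12869857/6000 s.
Target frame: (12869857/6000) × (50) = 12869857/120 ≈ 107248.808 → 107249.
At 50 labels/s: frame 107249 → 00:35:44:49.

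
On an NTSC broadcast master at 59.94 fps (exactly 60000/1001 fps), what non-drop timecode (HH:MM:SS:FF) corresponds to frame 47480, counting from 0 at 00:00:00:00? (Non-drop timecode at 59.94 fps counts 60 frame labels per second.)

00:13:11:20

47480 ÷ 60 = 791 full seconds, remainder 20 frames.
791 s = 0 h 13 min 11 s.
Timecode: 00:13:11:20.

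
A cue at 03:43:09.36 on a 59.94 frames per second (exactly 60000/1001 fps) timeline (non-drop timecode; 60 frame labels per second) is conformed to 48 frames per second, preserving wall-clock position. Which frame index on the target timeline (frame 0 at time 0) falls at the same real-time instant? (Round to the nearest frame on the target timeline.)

frame 643344

Source frame index: (3×3600 + 43×60 + 9) × 60 + 36 = 803376.
Real time: 803376 / (60000/1001) = 16753737/1250 s.
Target frame: (16753737/1250) × (48) = 402089688/625 ≈ 643343.501 → 643344.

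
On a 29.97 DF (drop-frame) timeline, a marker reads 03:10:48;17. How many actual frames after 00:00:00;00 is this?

343115

As if non-drop at 30 labels/s: (3 × 3600 + 10 × 60 + 48) × 30 + 17 = 343457.
Minute boundaries passed: 190; those not divisible by 10: 190 − 19 = 171; dropped labels = 2 × 171 = 342.
Actual frame index = 343457 − 342 = 343115.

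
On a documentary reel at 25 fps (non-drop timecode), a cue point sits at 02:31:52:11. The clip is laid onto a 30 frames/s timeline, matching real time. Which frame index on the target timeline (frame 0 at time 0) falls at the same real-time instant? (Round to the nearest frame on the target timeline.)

Source frame index: (2×3600 + 31×60 + 52) × 25 + 11 = 227811.
Real time: 227811 / (25) = 227811/25 s.
Target frame: (227811/25) × (30) = 1366866/5 ≈ 273373.200 → 273373.

frame 273373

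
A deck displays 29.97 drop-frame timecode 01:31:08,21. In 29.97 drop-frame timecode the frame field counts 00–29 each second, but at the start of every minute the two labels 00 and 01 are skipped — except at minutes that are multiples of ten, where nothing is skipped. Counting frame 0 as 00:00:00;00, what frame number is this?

Complete 10-minute blocks: 9, each 17982 frames → 161838.
Remaining 1 whole minute in the current block: 1800 + 0 × 1798 = 1800 frames.
Within the current minute: 8 × 30 + 21 − 2 = 259 (labels ;00/;01 skipped at this minute). Total = 161838 + 1800 + 259 = 163897.

163897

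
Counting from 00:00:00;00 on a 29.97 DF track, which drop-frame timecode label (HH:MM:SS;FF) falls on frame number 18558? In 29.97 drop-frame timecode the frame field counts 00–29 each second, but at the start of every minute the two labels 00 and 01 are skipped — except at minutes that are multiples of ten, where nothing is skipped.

Each 10-minute DF block holds 10 × 60 × 30 − 9 × 2 = 17982 frames. 18558 ÷ 17982 → 1 full block, remainder 576.
Within the partial block the first minute is 1800 frames and each further minute 1798, so 0 further minute boundaries passed. Total skipped labels = 18 × 1 + 2 × 0 = 18.
Non-drop label index = 18558 + 18 = 18576; at 30 labels/s that is 00:10:19:06, i.e. DF 00:10:19;06.

00:10:19;06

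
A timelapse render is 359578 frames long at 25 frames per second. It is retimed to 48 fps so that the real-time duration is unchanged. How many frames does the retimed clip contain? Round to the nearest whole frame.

Frames at target rate = 359578 × (48) / (25) = 17259744/25 ≈ 690389.760.
Nearest whole frame: 690390.

690390 frames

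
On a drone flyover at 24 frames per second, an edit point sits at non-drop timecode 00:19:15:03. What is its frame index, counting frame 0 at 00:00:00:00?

Total seconds to the label: (0 × 3600 + 19 × 60 + 15) = 1155.
Frame index = 1155 × 24 + 3 = 27723.

frame 27723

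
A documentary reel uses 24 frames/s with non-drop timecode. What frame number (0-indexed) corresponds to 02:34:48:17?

Total seconds to the label: (2 × 3600 + 34 × 60 + 48) = 9288.
Frame index = 9288 × 24 + 17 = 222929.

222929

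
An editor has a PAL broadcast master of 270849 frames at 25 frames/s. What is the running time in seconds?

10833.96 seconds

Running time = 270849 / (25) = 10833.96 s.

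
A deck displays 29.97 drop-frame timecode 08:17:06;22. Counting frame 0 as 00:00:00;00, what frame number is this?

Complete 10-minute blocks: 49, each 17982 frames → 881118.
Remaining 7 whole minutes in the current block: 1800 + 6 × 1798 = 12588 frames.
Within the current minute: 6 × 30 + 22 − 2 = 200 (labels ;00/;01 skipped at this minute). Total = 881118 + 12588 + 200 = 893906.

893906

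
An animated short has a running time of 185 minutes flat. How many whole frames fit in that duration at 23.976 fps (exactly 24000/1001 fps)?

266133 frames

185 min = 11100 s.
Frames = 11100 × 24000/1001 = 266400000/1001 ≈ 266133.8661.
Complete frames: 266133.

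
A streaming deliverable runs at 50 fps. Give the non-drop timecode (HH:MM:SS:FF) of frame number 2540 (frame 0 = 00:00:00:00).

00:00:50:40

2540 ÷ 50 = 50 full seconds, remainder 40 frames.
50 s = 0 h 0 min 50 s.
Timecode: 00:00:50:40.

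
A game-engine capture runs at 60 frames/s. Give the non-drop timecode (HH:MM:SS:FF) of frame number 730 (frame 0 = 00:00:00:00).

730 ÷ 60 = 12 full seconds, remainder 10 frames.
12 s = 0 h 0 min 12 s.
Timecode: 00:00:12:10.

00:00:12:10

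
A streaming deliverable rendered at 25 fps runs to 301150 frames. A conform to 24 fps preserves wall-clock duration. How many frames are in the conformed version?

289104 frames

Target frames = source frames × (target rate / source rate) = 301150 × (24)/(25) = 301150 × 24/25 = 289104.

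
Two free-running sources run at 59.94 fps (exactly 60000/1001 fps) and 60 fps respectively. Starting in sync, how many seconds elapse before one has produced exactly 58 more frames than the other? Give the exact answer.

The gap grows by |60 − 60000/1001| = 60/1001 frames per second.
Time for a 58-frame gap: 58 ÷ (60/1001) = 29029/30 s.

29029/30 seconds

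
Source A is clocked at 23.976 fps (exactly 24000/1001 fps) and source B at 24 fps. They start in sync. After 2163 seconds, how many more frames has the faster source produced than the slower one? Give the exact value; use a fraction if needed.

7416/143 frames

A emits 24000/1001 × 2163 = 7416000/143 frames; B emits 24 × 2163 = 51912.
Difference = 7416/143 frames (≈ 51.8601); B is ahead of A.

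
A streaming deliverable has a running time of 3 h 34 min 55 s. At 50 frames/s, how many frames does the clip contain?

3 h 34 min 55 s = 12895 s.
Frames = 12895 × 50 = 644750.

644750 frames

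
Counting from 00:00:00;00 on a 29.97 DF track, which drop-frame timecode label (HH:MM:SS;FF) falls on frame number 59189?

00:32:54;27

Each 10-minute DF block holds 10 × 60 × 30 − 9 × 2 = 17982 frames. 59189 ÷ 17982 → 3 full blocks, remainder 5243.
Within the partial block the first minute is 1800 frames and each further minute 1798, so 2 further minute boundaries passed. Total skipped labels = 18 × 3 + 2 × 2 = 58.
Non-drop label index = 59189 + 58 = 59247; at 30 labels/s that is 00:32:54:27, i.e. DF 00:32:54;27.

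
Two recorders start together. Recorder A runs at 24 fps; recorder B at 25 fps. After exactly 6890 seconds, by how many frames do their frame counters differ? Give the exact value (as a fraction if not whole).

A emits 24 × 6890 = 165360 frames; B emits 25 × 6890 = 172250.
Difference = 6890 frames; B is ahead of A.

6890 frames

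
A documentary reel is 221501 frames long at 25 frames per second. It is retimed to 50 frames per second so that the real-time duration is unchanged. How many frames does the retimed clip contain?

443002 frames

Frames at target rate = 221501 × (50) / (25) = 443002.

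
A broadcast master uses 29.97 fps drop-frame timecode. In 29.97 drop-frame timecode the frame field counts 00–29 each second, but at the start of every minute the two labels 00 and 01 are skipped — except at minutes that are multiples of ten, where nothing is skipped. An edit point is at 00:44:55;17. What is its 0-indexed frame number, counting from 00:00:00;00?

As if non-drop at 30 labels/s: (0 × 3600 + 44 × 60 + 55) × 30 + 17 = 80867.
Minute boundaries passed: 44; those not divisible by 10: 44 − 4 = 40; dropped labels = 2 × 40 = 80.
Actual frame index = 80867 − 80 = 80787.

80787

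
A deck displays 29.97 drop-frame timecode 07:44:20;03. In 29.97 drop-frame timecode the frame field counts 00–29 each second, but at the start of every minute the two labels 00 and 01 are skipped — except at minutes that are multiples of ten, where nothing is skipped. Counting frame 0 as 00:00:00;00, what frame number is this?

Complete 10-minute blocks: 46, each 17982 frames → 827172.
Remaining 4 whole minutes in the current block: 1800 + 3 × 1798 = 7194 frames.
Within the current minute: 20 × 30 + 3 − 2 = 601 (labels ;00/;01 skipped at this minute). Total = 827172 + 7194 + 601 = 834967.

834967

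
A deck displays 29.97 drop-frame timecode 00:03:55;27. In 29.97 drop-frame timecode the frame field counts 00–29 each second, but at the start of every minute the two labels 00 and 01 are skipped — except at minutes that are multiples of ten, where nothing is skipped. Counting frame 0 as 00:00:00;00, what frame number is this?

As if non-drop at 30 labels/s: (0 × 3600 + 3 × 60 + 55) × 30 + 27 = 7077.
Minute boundaries passed: 3; those not divisible by 10: 3 − 0 = 3; dropped labels = 2 × 3 = 6.
Actual frame index = 7077 − 6 = 7071.

7071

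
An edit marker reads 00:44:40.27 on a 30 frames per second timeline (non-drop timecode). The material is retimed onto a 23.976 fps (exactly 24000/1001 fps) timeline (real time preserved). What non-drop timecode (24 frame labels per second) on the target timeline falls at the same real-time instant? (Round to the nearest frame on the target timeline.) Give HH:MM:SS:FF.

Source frame index: (0×3600 + 44×60 + 40) × 30 + 27 = 80427.
Real time: 80427 / (30) = 26809/10 s.
Target frame: (26809/10) × (24000/1001) = 64341600/1001 ≈ 64277.323 → 64277.
At 24 labels/s: frame 64277 → 00:44:38:05.

00:44:38:05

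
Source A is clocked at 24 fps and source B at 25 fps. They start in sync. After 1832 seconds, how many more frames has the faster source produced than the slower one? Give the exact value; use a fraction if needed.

1832 frames

A emits 24 × 1832 = 43968 frames; B emits 25 × 1832 = 45800.
Difference = 1832 frames; B is ahead of A.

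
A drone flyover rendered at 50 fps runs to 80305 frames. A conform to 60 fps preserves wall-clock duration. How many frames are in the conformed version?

96366 frames

Target frames = source frames × (target rate / source rate) = 80305 × (60)/(50) = 80305 × 6/5 = 96366.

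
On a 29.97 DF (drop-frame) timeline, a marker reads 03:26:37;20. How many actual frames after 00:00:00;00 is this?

Complete 10-minute blocks: 20, each 17982 frames → 359640.
Remaining 6 whole minutes in the current block: 1800 + 5 × 1798 = 10790 frames.
Within the current minute: 37 × 30 + 20 − 2 = 1128 (labels ;00/;01 skipped at this minute). Total = 359640 + 10790 + 1128 = 371558.

371558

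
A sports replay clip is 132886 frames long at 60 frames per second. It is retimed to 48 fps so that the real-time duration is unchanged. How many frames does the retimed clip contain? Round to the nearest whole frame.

106309 frames

Frames at target rate = 132886 × (48) / (60) = 531544/5 ≈ 106308.800.
Nearest whole frame: 106309.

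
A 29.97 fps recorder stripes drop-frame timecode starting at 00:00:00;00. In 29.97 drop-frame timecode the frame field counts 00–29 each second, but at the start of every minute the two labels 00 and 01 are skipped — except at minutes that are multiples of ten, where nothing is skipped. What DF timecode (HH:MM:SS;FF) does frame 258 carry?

Ten DF minutes hold 17982 frames, so frame 258 lies in block 0 (frames 0–17981) with 258 frames into that block.
The block's first minute is 1800 frames and the rest 1798 each; 258 frames reaches minute 0, so 0 × 18 + 0 × 2 = 0 labels have been skipped so far.
Adding those back, label number 258 + 0 = 258 at 30 labels/s is 8 s + 18 f = 0 h 0 min 8 s frame 18, i.e. 00:00:08;18.

00:00:08;18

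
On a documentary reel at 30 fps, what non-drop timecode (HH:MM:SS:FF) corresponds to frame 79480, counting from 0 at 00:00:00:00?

00:44:09:10

79480 ÷ 30 = 2649 full seconds, remainder 10 frames.
2649 s = 0 h 44 min 9 s.
Timecode: 00:44:09:10.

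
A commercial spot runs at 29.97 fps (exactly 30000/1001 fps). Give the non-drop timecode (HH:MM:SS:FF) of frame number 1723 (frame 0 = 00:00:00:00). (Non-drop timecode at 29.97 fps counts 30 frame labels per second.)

00:00:57:13

1723 ÷ 30 = 57 full seconds, remainder 13 frames.
57 s = 0 h 0 min 57 s.
Timecode: 00:00:57:13.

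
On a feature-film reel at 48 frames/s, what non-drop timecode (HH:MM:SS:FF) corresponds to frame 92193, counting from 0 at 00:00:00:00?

00:32:00:33

92193 ÷ 48 = 1920 full seconds, remainder 33 frames.
1920 s = 0 h 32 min 0 s.
Timecode: 00:32:00:33.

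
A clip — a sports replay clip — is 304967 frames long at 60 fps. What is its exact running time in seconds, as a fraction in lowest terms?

Running time = 304967 ÷ (60) = 304967 × 1/60 = 304967/60 s.

304967/60 seconds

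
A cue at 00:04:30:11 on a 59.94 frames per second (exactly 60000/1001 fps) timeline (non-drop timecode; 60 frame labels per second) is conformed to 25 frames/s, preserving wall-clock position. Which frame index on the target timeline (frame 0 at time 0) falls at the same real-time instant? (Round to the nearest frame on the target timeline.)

Source frame index: (0×3600 + 4×60 + 30) × 60 + 11 = 16211.
Real time: 16211 / (60000/1001) = 16227211/60000 s.
Target frame: (16227211/60000) × (25) = 16227211/2400 ≈ 6761.338 → 6761.

frame 6761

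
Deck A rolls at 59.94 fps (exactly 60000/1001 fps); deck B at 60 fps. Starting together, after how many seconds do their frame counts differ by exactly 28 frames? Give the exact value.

7007/15 seconds

The gap grows by |60 − 60000/1001| = 60/1001 frames per second.
Time for a 28-frame gap: 28 ÷ (60/1001) = 7007/15 s.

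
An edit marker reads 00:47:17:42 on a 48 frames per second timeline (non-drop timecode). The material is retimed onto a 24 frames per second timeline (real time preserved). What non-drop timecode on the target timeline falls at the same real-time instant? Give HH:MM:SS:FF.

00:47:17:21

Source frame index: (0×3600 + 47×60 + 17) × 48 + 42 = 136218.
Real time: 136218 / (48) = 22703/8 s.
Target frame: (22703/8) × (24) = 68109.
At 24 labels/s: frame 68109 → 00:47:17:21.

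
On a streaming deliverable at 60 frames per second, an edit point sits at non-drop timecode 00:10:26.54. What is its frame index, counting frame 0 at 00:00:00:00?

Total seconds to the label: (0 × 3600 + 10 × 60 + 26) = 626.
Frame index = 626 × 60 + 54 = 37614.

37614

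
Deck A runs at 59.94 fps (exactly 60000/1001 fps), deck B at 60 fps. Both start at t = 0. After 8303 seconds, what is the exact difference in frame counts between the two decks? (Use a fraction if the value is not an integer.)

A emits 60000/1001 × 8303 = 498180000/1001 frames; B emits 60 × 8303 = 498180.
Difference = 498180/1001 frames (≈ 497.6823); B is ahead of A.

498180/1001 frames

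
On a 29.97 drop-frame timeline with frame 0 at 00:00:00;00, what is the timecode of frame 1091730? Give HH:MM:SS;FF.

10:07:07;14

Each 10-minute DF block holds 10 × 60 × 30 − 9 × 2 = 17982 frames. 1091730 ÷ 17982 → 60 full blocks, remainder 12810.
Within the partial block the first minute is 1800 frames and each further minute 1798, so 7 further minute boundaries passed. Total skipped labels = 18 × 60 + 2 × 7 = 1094.
Non-drop label index = 1091730 + 1094 = 1092824; at 30 labels/s that is 10:07:07:14, i.e. DF 10:07:07;14.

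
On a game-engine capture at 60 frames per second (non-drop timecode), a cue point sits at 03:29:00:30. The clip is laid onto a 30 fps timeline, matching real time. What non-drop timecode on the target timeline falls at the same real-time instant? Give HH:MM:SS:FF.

03:29:00:15

Source frame index: (3×3600 + 29×60 + 0) × 60 + 30 = 752430.
Real time: 752430 / (60) = 25081/2 s.
Target frame: (25081/2) × (30) = 376215.
At 30 labels/s: frame 376215 → 03:29:00:15.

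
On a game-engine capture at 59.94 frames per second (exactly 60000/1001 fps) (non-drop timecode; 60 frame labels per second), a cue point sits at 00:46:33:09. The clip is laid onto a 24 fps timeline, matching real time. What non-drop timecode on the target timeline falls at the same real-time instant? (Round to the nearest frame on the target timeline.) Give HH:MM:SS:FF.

Source frame index: (0×3600 + 46×60 + 33) × 60 + 9 = 167589.
Real time: 167589 / (60000/1001) = 55918863/20000 s.
Target frame: (55918863/20000) × (24) = 167756589/2500 ≈ 67102.636 → 67103.
At 24 labels/s: frame 67103 → 00:46:35:23.

00:46:35:23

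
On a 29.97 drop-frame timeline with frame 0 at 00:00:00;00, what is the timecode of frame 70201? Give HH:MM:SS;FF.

Ten DF minutes hold 17982 frames, so frame 70201 lies in block 3 (frames 53946–71927) with 16255 frames into that block.
The block's first minute is 1800 frames and the rest 1798 each; 16255 frames reaches minute 9, so 3 × 18 + 9 × 2 = 72 labels have been skipped so far.
Adding those back, label number 70201 + 72 = 70273 at 30 labels/s is 2342 s + 13 f = 0 h 39 min 2 s frame 13, i.e. 00:39:02;13.

00:39:02;13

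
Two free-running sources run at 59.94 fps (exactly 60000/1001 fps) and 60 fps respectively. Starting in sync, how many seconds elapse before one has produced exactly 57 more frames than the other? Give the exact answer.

The gap grows by |60 − 60000/1001| = 60/1001 frames per second.
Time for a 57-frame gap: 57 ÷ (60/1001) = 950.95 s.

950.95 seconds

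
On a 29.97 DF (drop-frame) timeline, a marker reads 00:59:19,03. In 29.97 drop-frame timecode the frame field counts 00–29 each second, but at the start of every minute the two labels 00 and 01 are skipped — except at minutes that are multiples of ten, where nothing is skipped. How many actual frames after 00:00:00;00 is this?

As if non-drop at 30 labels/s: (0 × 3600 + 59 × 60 + 19) × 30 + 3 = 106773.
Minute boundaries passed: 59; those not divisible by 10: 59 − 5 = 54; dropped labels = 2 × 54 = 108.
Actual frame index = 106773 − 108 = 106665.

106665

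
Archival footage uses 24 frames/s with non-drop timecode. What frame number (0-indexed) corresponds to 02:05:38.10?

frame 180922

Total seconds to the label: (2 × 3600 + 5 × 60 + 38) = 7538.
Frame index = 7538 × 24 + 10 = 180922.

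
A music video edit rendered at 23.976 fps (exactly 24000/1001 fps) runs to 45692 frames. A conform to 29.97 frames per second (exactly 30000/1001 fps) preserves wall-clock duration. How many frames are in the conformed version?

Target frames = source frames × (target rate / source rate) = 45692 × (30000/1001)/(24000/1001) = 45692 × 5/4 = 57115.

57115 frames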